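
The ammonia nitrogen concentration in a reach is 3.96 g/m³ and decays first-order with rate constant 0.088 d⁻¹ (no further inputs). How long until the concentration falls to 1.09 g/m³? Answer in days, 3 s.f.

t = ln(C₀/C)/k = ln(3.96/1.09)/0.088 = 1.29/0.088 = 14.66 d.

14.7 d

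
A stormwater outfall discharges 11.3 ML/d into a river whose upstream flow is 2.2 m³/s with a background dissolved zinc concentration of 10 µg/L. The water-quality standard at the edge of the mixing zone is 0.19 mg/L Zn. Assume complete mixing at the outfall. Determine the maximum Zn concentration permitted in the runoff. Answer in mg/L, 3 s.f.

11.3 ML/d = 0.1308 m³/s.
10 µg/L = 0.01 mg/L.
Mass balance: 0.19·2.331 = 0.1308·Cₑ + 2.2·0.01.
Cₑ = (0.4428 − 0.022) / 0.1308 = 3.218 mg/L.

3.22 mg/L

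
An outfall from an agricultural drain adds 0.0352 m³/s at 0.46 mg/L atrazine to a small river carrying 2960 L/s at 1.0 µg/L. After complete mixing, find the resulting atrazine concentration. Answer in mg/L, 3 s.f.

2960 L/s = 2.96 m³/s.
1.0 µg/L = 0.001 mg/L.
Conservation of mass across the mixing zone: C = (0.0352·0.46 + 2.96·0.001) / (0.0352 + 2.96) = 0.01915/2.995 = 0.006394 mg/L.

0.00639 mg/L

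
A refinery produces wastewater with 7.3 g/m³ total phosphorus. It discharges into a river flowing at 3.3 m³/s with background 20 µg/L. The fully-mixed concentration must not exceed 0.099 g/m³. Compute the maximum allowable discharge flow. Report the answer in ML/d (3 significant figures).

20 µg/L = 0.02 mg/L.
Mass balance at complete mixing: C_std·(Q_w + Q_r) = Q_w·C_e + Q_r·C_b.
Rearranging, Q_w = Q_r·(C_std − C_b)/(C_e − C_std) = 3.3·(0.099 − 0.02) / (7.3 − 0.099) = 0.0362 m³/s.
= 3.128 ML/d.

3.13 ML/d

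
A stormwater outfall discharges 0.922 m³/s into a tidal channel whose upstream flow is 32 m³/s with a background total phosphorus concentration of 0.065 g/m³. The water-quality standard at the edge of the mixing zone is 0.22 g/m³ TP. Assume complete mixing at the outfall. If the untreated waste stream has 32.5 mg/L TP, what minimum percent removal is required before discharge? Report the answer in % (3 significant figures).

Mass balance: 0.22·32.92 = 0.922·Cₑ + 32·0.065.
Cₑ = (7.243 − 2.08) / 0.922 = 5.6 mg/L.
Required removal = 1 − 5.6/32.5 = 82.77 %.

82.8 %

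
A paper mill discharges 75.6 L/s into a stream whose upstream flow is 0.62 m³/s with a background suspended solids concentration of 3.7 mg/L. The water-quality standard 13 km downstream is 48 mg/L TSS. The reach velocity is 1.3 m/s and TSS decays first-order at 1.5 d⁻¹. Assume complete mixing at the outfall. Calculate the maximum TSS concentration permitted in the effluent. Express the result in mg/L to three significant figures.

75.6 L/s = 0.0756 m³/s.
Travel time to the compliance point: t = 1.3e+04/1.3 = 1e+04 s = 0.1157 d; decay factor exp(−1.5·0.1157) = 0.8406.
So the concentration just after mixing may be at most 48/0.8406 = 57.1 mg/L.
Mass balance: 57.1·0.6956 = 0.0756·Cₑ + 0.62·3.7.
Cₑ = (39.72 − 2.294) / 0.0756 = 495 mg/L.

495 mg/L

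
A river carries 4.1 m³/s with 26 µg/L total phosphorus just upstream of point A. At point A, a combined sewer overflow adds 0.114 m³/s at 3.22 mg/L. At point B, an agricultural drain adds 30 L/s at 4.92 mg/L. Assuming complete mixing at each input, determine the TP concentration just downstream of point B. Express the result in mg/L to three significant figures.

26 µg/L = 0.026 mg/L.
After input A: C = (4.1·0.026 + 0.114·3.22) / 4.214 = 0.1124 mg/L.
30 L/s = 0.03 m³/s.
After input B: C = (4.214·0.1124 + 0.03·4.92) / 4.244 = 0.1464 mg/L.

0.146 mg/L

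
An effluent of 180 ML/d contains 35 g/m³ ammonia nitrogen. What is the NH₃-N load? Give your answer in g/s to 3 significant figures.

180 ML/d = 2.083 m³/s.
Mass flux = Q·C = 2.083 m³/s × 35 g/m³ = 72.92 g/s.

72.9 g/s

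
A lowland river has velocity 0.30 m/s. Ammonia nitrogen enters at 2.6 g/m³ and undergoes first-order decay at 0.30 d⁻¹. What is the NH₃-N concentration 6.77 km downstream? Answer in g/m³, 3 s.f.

Travel time t = 6.77 km / 0.30 m/s = 6770/0.30 = 2.257e+04 s = 0.2612 d.
First-order decay: C = 2.6·exp(−0.30·0.2612) = 2.6·0.9246 = 2.404 g/m³.

2.40 g/m³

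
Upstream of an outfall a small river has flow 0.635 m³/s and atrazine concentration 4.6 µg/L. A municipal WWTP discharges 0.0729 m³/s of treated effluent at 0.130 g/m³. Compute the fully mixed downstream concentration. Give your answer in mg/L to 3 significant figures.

0.0175 mg/L

4.6 µg/L = 0.0046 mg/L.
By mass balance at complete mixing, C = (0.0729·0.13 + 0.635·0.0046) / (0.0729 + 0.635) = 0.0124/0.7079 = 0.01751 mg/L.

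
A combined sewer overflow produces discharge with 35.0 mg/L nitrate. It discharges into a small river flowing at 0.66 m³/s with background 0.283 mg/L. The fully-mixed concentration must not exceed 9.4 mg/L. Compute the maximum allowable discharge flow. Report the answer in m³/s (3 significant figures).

Mass balance at complete mixing: C_std·(Q_w + Q_r) = Q_w·C_e + Q_r·C_b.
Rearranging, Q_w = Q_r·(C_std − C_b)/(C_e − C_std) = 0.66·(9.4 − 0.283) / (35 − 9.4) = 0.235 m³/s.

0.235 m³/s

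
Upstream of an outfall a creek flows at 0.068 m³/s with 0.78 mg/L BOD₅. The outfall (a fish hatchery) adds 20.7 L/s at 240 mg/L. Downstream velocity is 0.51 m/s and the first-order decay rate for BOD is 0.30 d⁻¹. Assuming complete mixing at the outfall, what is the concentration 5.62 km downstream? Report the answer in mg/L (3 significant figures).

54.5 mg/L

20.7 L/s = 0.0207 m³/s.
After complete mixing, C₀ = (0.0207·240 + 0.068·0.78) / 0.0887 = 56.61 mg/L.
Travel time t = 5620 m / 0.51 m/s = 1.102e+04 s = 0.1275 d.
C = 56.61·exp(−0.30·0.1275) = 56.61·0.9625 = 54.48 mg/L.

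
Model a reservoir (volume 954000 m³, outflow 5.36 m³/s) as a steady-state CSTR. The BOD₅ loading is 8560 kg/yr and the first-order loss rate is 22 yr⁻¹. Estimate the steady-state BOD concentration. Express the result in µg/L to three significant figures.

Outflow Q = 5.36 m³/s × 3.156e+07 s/yr = 1.691e+08 m³/yr.
Steady-state CSTR mass balance: W = Q·C + k·V·C, so C = W/(Q + kV).
Q + kV = 1.691e+08 + 22·954000 = 1.901e+08 m³/yr.
C = 8560/1.901e+08 = 4.502e-05 kg/m³ = 0.04502 mg/L = 45.02 µg/L.

45.0 µg/L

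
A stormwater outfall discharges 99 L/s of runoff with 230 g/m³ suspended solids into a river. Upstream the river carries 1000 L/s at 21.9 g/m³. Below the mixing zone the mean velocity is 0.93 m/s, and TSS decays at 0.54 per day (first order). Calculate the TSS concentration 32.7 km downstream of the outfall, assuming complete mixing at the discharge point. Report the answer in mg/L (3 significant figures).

99 L/s = 0.099 m³/s.
1000 L/s = 1 m³/s.
After complete mixing, C₀ = (0.099·230 + 1·21.9) / 1.099 = 40.65 mg/L.
Travel time t = 3.27e+04 m / 0.93 m/s = 3.516e+04 s = 0.407 d.
C = 40.65·exp(−0.54·0.407) = 40.65·0.8027 = 32.63 mg/L.

32.6 mg/L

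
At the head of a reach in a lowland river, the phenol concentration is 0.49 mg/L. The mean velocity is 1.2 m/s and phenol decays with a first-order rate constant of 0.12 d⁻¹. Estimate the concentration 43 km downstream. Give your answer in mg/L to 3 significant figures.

0.466 mg/L

Travel time t = 43 km / 1.2 m/s = 4.3e+04/1.2 = 3.583e+04 s = 0.4147 d.
First-order decay: C = 0.49·exp(−0.12·0.4147) = 0.49·0.9514 = 0.4662 mg/L.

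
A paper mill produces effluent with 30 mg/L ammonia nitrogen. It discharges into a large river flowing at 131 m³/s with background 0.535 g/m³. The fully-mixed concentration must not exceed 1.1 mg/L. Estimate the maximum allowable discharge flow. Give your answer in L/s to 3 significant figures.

Mass balance at complete mixing: C_std·(Q_w + Q_r) = Q_w·C_e + Q_r·C_b.
Rearranging, Q_w = Q_r·(C_std − C_b)/(C_e − C_std) = 131·(1.1 − 0.535) / (30 − 1.1) = 2.561 m³/s.
= 2561 L/s.

2560 L/s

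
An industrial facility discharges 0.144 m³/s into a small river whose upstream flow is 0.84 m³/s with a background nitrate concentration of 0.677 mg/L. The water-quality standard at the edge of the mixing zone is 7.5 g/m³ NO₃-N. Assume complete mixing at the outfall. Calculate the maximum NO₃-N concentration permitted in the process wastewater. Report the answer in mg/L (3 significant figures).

47.3 mg/L

Mass balance: 7.5·0.984 = 0.144·Cₑ + 0.84·0.677.
Cₑ = (7.38 − 0.5687) / 0.144 = 47.3 mg/L.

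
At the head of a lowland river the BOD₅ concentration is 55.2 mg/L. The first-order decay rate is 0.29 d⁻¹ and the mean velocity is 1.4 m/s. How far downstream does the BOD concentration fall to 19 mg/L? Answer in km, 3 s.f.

445 km

From C = C₀·e^(−kt), t = ln(C₀/C)/k = ln(55.2/19)/0.29 = 1.067/0.29 = 3.678 d.
Distance = v·t = 1.4 m/s × 3.178e+05 s = 4.449e+05 m = 444.9 km.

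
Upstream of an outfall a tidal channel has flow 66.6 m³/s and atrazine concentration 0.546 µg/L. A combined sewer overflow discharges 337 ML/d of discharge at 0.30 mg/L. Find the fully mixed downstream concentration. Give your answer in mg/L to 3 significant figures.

0.0171 mg/L

337 ML/d = 3.9 m³/s.
0.546 µg/L = 0.000546 mg/L.
Conservation of mass across the mixing zone: C = (3.9·0.3 + 66.6·0.000546) / (3.9 + 66.6) = 1.207/70.5 = 0.01711 mg/L.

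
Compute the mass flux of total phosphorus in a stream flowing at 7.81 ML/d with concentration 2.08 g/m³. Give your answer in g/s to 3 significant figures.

7.81 ML/d = 0.09039 m³/s.
Mass flux = Q·C = 0.09039 m³/s × 2.08 g/m³ = 0.188 g/s.

0.188 g/s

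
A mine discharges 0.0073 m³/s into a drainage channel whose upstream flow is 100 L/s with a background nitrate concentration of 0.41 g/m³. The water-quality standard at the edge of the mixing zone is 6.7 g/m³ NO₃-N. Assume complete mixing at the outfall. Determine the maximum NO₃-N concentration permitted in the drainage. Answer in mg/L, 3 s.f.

92.9 mg/L

100 L/s = 0.1 m³/s.
Mass balance: 6.7·0.1073 = 0.0073·Cₑ + 0.1·0.41.
Cₑ = (0.7189 − 0.041) / 0.0073 = 92.86 mg/L.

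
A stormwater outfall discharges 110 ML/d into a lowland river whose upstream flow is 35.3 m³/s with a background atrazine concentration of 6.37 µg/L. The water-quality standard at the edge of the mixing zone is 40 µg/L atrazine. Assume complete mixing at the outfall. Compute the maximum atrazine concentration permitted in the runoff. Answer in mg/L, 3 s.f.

110 ML/d = 1.273 m³/s.
6.37 µg/L = 0.00637 mg/L.
40 µg/L = 0.04 mg/L.
Mass balance: 0.04·36.57 = 1.273·Cₑ + 35.3·0.00637.
Cₑ = (1.463 − 0.2249) / 1.273 = 0.9724 mg/L.

0.972 mg/L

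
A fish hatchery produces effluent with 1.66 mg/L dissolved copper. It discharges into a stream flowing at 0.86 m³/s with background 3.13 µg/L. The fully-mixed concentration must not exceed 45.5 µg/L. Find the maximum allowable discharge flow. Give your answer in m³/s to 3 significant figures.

3.13 µg/L = 0.00313 mg/L.
45.5 µg/L = 0.0455 mg/L.
Mass balance at complete mixing: C_std·(Q_w + Q_r) = Q_w·C_e + Q_r·C_b.
Rearranging, Q_w = Q_r·(C_std − C_b)/(C_e − C_std) = 0.86·(0.0455 − 0.00313) / (1.66 − 0.0455) = 0.02257 m³/s.

0.0226 m³/s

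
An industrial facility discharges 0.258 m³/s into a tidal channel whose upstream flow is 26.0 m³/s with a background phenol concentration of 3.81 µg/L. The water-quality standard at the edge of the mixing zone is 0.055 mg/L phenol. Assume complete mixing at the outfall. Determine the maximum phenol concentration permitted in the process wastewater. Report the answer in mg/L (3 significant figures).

5.21 mg/L

3.81 µg/L = 0.00381 mg/L.
Mass balance: 0.055·26.26 = 0.258·Cₑ + 26·0.00381.
Cₑ = (1.444 − 0.09906) / 0.258 = 5.214 mg/L.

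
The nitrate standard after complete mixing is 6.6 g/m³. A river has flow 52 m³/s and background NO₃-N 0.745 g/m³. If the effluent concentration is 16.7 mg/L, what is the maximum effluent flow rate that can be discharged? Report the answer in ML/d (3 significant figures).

Mass balance at complete mixing: C_std·(Q_w + Q_r) = Q_w·C_e + Q_r·C_b.
Rearranging, Q_w = Q_r·(C_std − C_b)/(C_e − C_std) = 52·(6.6 − 0.745) / (16.7 − 6.6) = 30.14 m³/s.
= 2604 ML/d.

2600 ML/d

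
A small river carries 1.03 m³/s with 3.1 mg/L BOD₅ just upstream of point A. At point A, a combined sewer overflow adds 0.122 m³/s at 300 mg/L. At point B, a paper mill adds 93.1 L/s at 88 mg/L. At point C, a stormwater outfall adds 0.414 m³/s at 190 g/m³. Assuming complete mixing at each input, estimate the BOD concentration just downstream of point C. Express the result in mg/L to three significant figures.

76.3 mg/L

After input A: C = (1.03·3.1 + 0.122·300) / 1.152 = 34.54 mg/L.
93.1 L/s = 0.0931 m³/s.
After input B: C = (1.152·34.54 + 0.0931·88) / 1.245 = 38.54 mg/L.
After input C: C = (1.245·38.54 + 0.414·190) / 1.659 = 76.33 mg/L.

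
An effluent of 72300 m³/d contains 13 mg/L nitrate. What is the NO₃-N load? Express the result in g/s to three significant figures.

10.9 g/s

72300 m³/d = 0.8368 m³/s.
Mass flux = Q·C = 0.8368 m³/s × 13 g/m³ = 10.88 g/s.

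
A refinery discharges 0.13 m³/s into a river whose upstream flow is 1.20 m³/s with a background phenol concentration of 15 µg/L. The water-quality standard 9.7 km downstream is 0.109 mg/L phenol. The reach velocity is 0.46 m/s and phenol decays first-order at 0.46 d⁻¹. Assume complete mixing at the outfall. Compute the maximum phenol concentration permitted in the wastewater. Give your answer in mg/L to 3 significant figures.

15 µg/L = 0.015 mg/L.
Travel time to the compliance point: t = 9700/0.46 = 2.109e+04 s = 0.2441 d; decay factor exp(−0.46·0.2441) = 0.8938.
So the concentration just after mixing may be at most 0.109/0.8938 = 0.122 mg/L.
Mass balance: 0.122·1.33 = 0.13·Cₑ + 1.2·0.015.
Cₑ = (0.1622 − 0.018) / 0.13 = 1.109 mg/L.

1.11 mg/L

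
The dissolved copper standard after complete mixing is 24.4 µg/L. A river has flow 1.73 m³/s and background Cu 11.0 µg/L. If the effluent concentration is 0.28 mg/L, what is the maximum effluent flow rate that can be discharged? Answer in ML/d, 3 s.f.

11.0 µg/L = 0.011 mg/L.
24.4 µg/L = 0.0244 mg/L.
Mass balance at complete mixing: C_std·(Q_w + Q_r) = Q_w·C_e + Q_r·C_b.
Rearranging, Q_w = Q_r·(C_std − C_b)/(C_e − C_std) = 1.73·(0.0244 − 0.011) / (0.28 − 0.0244) = 0.0907 m³/s.
= 7.836 ML/d.

7.84 ML/d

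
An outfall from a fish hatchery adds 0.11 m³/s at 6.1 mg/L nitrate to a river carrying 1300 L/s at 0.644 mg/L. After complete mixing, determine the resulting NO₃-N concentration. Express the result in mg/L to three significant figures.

1.07 mg/L

1300 L/s = 1.3 m³/s.
Conservation of mass across the mixing zone: C = (0.11·6.1 + 1.3·0.644) / (0.11 + 1.3) = 1.508/1.41 = 1.07 mg/L.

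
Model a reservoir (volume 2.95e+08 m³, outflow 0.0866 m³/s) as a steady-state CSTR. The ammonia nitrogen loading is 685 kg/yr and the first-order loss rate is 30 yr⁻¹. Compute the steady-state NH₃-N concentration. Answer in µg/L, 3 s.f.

Outflow Q = 0.0866 m³/s × 3.156e+07 s/yr = 2.733e+06 m³/yr.
Steady-state CSTR mass balance: W = Q·C + k·V·C, so C = W/(Q + kV).
Q + kV = 2.733e+06 + 30·2.95e+08 = 8.853e+09 m³/yr.
C = 685/8.853e+09 = 7.738e-08 kg/m³ = 7.738e-05 mg/L = 0.07738 µg/L.

0.0774 µg/L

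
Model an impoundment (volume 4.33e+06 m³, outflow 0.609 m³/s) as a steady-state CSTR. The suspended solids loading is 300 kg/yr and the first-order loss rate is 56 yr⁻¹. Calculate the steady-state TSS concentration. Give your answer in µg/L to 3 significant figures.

1.15 µg/L

Outflow Q = 0.609 m³/s × 3.156e+07 s/yr = 1.922e+07 m³/yr.
Steady-state CSTR mass balance: W = Q·C + k·V·C, so C = W/(Q + kV).
Q + kV = 1.922e+07 + 56·4.33e+06 = 2.617e+08 m³/yr.
C = 300/2.617e+08 = 1.146e-06 kg/m³ = 0.001146 mg/L = 1.146 µg/L.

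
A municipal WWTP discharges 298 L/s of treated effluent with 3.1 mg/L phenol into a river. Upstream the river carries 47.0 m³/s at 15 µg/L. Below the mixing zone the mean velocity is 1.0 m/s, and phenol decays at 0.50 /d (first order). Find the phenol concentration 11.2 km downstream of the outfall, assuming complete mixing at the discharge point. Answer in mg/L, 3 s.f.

298 L/s = 0.298 m³/s.
15 µg/L = 0.015 mg/L.
After complete mixing, C₀ = (0.298·3.1 + 47·0.015) / 47.3 = 0.03444 mg/L.
Travel time t = 1.12e+04 m / 1.0 m/s = 1.12e+04 s = 0.1296 d.
C = 0.03444·exp(−0.50·0.1296) = 0.03444·0.9372 = 0.03228 mg/L.

0.0323 mg/L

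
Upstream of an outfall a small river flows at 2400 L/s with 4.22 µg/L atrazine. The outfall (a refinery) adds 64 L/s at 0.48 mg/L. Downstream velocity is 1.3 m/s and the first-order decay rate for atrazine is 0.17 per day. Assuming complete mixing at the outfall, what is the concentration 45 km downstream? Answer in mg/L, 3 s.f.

64 L/s = 0.064 m³/s.
2400 L/s = 2.4 m³/s.
4.22 µg/L = 0.00422 mg/L.
After complete mixing, C₀ = (0.064·0.48 + 2.4·0.00422) / 2.464 = 0.01658 mg/L.
Travel time t = 4.5e+04 m / 1.3 m/s = 3.462e+04 s = 0.4006 d.
C = 0.01658·exp(−0.17·0.4006) = 0.01658·0.9342 = 0.01549 mg/L.

0.0155 mg/L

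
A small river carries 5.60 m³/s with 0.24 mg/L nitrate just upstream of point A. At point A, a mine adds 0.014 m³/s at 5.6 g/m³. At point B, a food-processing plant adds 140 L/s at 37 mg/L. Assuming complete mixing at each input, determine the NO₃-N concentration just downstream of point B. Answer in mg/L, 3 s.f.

1.15 mg/L

After input A: C = (5.6·0.24 + 0.014·5.6) / 5.614 = 0.2534 mg/L.
140 L/s = 0.14 m³/s.
After input B: C = (5.614·0.2534 + 0.14·37) / 5.754 = 1.147 mg/L.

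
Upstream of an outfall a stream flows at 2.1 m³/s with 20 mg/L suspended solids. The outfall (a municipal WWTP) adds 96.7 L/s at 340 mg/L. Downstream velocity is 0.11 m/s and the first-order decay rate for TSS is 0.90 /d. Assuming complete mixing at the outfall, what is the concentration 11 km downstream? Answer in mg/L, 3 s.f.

96.7 L/s = 0.0967 m³/s.
After complete mixing, C₀ = (0.0967·340 + 2.1·20) / 2.197 = 34.09 mg/L.
Travel time t = 1.1e+04 m / 0.11 m/s = 1e+05 s = 1.157 d.
C = 34.09·exp(−0.90·1.157) = 34.09·0.3529 = 12.03 mg/L.

12.0 mg/L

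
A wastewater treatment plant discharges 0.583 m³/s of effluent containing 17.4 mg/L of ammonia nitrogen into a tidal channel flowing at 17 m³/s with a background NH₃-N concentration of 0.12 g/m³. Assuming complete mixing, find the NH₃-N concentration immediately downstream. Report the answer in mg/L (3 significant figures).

Conservation of mass across the mixing zone: C = (0.583·17.4 + 17·0.12) / (0.583 + 17) = 12.18/17.58 = 0.693 mg/L.

0.693 mg/L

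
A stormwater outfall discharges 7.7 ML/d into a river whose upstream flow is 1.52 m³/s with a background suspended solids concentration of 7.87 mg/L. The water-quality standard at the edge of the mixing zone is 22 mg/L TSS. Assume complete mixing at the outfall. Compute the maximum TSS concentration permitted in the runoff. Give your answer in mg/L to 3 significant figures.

7.7 ML/d = 0.08912 m³/s.
Mass balance: 22·1.609 = 0.08912·Cₑ + 1.52·7.87.
Cₑ = (35.4 − 11.96) / 0.08912 = 263 mg/L.

263 mg/L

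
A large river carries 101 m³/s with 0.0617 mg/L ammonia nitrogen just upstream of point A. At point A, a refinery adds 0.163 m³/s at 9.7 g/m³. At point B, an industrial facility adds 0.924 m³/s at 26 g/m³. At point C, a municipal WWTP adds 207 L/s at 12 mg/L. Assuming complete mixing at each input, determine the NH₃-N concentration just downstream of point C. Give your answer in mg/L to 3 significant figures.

0.336 mg/L

After input A: C = (101·0.0617 + 0.163·9.7) / 101.2 = 0.07723 mg/L.
After input B: C = (101.2·0.07723 + 0.924·26) / 102.1 = 0.3119 mg/L.
207 L/s = 0.207 m³/s.
After input C: C = (102.1·0.3119 + 0.207·12) / 102.3 = 0.3355 mg/L.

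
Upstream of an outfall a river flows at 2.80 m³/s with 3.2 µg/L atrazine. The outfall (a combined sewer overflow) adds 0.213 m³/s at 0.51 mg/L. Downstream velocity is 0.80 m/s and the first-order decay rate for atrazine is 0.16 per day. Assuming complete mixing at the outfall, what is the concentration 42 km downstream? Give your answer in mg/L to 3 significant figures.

0.0354 mg/L

3.2 µg/L = 0.0032 mg/L.
After complete mixing, C₀ = (0.213·0.51 + 2.8·0.0032) / 3.013 = 0.03903 mg/L.
Travel time t = 4.2e+04 m / 0.80 m/s = 5.25e+04 s = 0.6076 d.
C = 0.03903·exp(−0.16·0.6076) = 0.03903·0.9074 = 0.03541 mg/L.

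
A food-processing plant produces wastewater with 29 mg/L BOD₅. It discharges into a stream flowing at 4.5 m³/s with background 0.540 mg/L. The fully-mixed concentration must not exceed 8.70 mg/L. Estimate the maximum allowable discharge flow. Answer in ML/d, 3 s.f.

Mass balance at complete mixing: C_std·(Q_w + Q_r) = Q_w·C_e + Q_r·C_b.
Rearranging, Q_w = Q_r·(C_std − C_b)/(C_e − C_std) = 4.5·(8.7 − 0.54) / (29 − 8.7) = 1.809 m³/s.
= 156.3 ML/d.

156 ML/d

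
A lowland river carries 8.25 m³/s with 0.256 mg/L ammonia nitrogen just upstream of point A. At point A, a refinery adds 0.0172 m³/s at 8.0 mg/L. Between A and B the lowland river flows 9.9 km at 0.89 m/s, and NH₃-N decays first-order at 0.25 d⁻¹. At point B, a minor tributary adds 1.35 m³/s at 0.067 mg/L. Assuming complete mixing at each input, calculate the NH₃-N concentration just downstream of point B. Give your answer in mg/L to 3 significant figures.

After input A: C = (8.25·0.256 + 0.0172·8) / 8.267 = 0.2721 mg/L.
Over the 9.9 km reach to input B (t = 1.112e+04 s = 0.1287 d), decay gives C = 0.2721·exp(−0.25·0.1287) = 0.2635 mg/L.
After input B: C = (8.267·0.2635 + 1.35·0.067) / 9.617 = 0.2359 mg/L.

0.236 mg/L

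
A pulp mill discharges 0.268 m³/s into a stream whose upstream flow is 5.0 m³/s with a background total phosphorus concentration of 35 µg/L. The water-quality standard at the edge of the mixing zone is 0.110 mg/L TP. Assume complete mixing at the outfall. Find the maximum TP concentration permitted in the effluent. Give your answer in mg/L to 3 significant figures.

35 µg/L = 0.035 mg/L.
Mass balance: 0.11·5.268 = 0.268·Cₑ + 5·0.035.
Cₑ = (0.5795 − 0.175) / 0.268 = 1.509 mg/L.

1.51 mg/L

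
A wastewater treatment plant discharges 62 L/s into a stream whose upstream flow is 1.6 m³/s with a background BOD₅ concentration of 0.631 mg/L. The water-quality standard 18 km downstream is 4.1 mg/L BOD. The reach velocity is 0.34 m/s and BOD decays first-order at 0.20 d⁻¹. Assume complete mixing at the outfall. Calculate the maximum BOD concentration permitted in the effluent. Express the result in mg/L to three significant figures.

108 mg/L

62 L/s = 0.062 m³/s.
Travel time to the compliance point: t = 1.8e+04/0.34 = 5.294e+04 s = 0.6127 d; decay factor exp(−0.20·0.6127) = 0.8847.
So the concentration just after mixing may be at most 4.1/0.8847 = 4.635 mg/L.
Mass balance: 4.635·1.662 = 0.062·Cₑ + 1.6·0.631.
Cₑ = (7.703 − 1.01) / 0.062 = 108 mg/L.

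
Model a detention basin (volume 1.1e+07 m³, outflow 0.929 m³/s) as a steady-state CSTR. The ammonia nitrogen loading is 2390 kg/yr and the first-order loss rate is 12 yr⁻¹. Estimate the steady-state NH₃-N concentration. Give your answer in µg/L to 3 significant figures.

14.8 µg/L

Outflow Q = 0.929 m³/s × 3.156e+07 s/yr = 2.932e+07 m³/yr.
Steady-state CSTR mass balance: W = Q·C + k·V·C, so C = W/(Q + kV).
Q + kV = 2.932e+07 + 12·1.1e+07 = 1.613e+08 m³/yr.
C = 2390/1.613e+08 = 1.482e-05 kg/m³ = 0.01482 mg/L = 14.82 µg/L.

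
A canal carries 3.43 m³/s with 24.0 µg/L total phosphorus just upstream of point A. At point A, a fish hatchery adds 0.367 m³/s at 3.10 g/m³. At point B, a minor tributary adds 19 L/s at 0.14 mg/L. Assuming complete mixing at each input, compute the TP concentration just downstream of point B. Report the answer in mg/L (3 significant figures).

24.0 µg/L = 0.024 mg/L.
After input A: C = (3.43·0.024 + 0.367·3.1) / 3.797 = 0.3213 mg/L.
19 L/s = 0.019 m³/s.
After input B: C = (3.797·0.3213 + 0.019·0.14) / 3.816 = 0.3204 mg/L.

0.320 mg/L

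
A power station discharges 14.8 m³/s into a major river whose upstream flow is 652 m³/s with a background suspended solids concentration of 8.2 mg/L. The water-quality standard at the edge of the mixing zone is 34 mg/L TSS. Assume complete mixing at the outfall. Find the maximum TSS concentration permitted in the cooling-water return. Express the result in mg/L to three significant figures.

Mass balance: 34·666.8 = 14.8·Cₑ + 652·8.2.
Cₑ = (2.267e+04 − 5346) / 14.8 = 1171 mg/L.

1170 mg/L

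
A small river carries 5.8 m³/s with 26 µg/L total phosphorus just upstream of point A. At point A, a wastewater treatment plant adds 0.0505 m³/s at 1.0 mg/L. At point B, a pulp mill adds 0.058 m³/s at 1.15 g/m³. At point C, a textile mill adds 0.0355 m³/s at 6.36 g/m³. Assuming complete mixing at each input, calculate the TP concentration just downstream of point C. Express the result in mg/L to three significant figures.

0.0831 mg/L

26 µg/L = 0.026 mg/L.
After input A: C = (5.8·0.026 + 0.0505·1) / 5.851 = 0.03441 mg/L.
After input B: C = (5.851·0.03441 + 0.058·1.15) / 5.909 = 0.04536 mg/L.
After input C: C = (5.909·0.04536 + 0.0355·6.36) / 5.944 = 0.08307 mg/L.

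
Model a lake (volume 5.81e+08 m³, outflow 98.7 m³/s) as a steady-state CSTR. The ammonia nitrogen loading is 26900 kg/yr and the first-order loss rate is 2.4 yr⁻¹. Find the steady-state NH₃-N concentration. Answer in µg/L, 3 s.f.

Outflow Q = 98.7 m³/s × 3.156e+07 s/yr = 3.115e+09 m³/yr.
Steady-state CSTR mass balance: W = Q·C + k·V·C, so C = W/(Q + kV).
Q + kV = 3.115e+09 + 2.4·5.81e+08 = 4.509e+09 m³/yr.
C = 26900/4.509e+09 = 5.966e-06 kg/m³ = 0.005966 mg/L = 5.966 µg/L.

5.97 µg/L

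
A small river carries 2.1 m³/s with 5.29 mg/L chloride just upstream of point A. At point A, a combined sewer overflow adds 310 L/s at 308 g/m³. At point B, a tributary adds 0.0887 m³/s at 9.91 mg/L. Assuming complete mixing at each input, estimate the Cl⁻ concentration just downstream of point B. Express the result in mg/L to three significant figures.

310 L/s = 0.31 m³/s.
After input A: C = (2.1·5.29 + 0.31·308) / 2.41 = 44.23 mg/L.
After input B: C = (2.41·44.23 + 0.0887·9.91) / 2.499 = 43.01 mg/L.

43.0 mg/L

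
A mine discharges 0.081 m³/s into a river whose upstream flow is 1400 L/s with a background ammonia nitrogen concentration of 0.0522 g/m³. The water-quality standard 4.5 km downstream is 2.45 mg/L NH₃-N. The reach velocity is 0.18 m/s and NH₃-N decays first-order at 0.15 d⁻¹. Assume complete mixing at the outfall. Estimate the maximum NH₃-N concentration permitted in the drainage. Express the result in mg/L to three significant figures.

45.9 mg/L

1400 L/s = 1.4 m³/s.
Travel time to the compliance point: t = 4500/0.18 = 2.5e+04 s = 0.2894 d; decay factor exp(−0.15·0.2894) = 0.9575.
So the concentration just after mixing may be at most 2.45/0.9575 = 2.559 mg/L.
Mass balance: 2.559·1.481 = 0.081·Cₑ + 1.4·0.0522.
Cₑ = (3.789 − 0.07308) / 0.081 = 45.88 mg/L.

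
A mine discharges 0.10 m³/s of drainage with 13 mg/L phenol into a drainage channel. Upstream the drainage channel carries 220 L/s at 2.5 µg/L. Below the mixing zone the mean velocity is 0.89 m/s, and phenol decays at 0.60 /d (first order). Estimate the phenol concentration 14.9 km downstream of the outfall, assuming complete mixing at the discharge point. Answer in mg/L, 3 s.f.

220 L/s = 0.22 m³/s.
2.5 µg/L = 0.0025 mg/L.
After complete mixing, C₀ = (0.1·13 + 0.22·0.0025) / 0.32 = 4.064 mg/L.
Travel time t = 1.49e+04 m / 0.89 m/s = 1.674e+04 s = 0.1938 d.
C = 4.064·exp(−0.60·0.1938) = 4.064·0.8902 = 3.618 mg/L.

3.62 mg/L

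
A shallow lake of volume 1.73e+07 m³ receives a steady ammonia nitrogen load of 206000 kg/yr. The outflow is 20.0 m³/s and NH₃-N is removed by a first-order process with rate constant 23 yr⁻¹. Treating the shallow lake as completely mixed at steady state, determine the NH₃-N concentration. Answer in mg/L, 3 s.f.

0.200 mg/L

Outflow Q = 20.0 m³/s × 3.156e+07 s/yr = 6.312e+08 m³/yr.
Steady-state CSTR mass balance: W = Q·C + k·V·C, so C = W/(Q + kV).
Q + kV = 6.312e+08 + 23·1.73e+07 = 1.029e+09 m³/yr.
C = 206000/1.029e+09 = 0.0002002 kg/m³ = 0.2002 mg/L.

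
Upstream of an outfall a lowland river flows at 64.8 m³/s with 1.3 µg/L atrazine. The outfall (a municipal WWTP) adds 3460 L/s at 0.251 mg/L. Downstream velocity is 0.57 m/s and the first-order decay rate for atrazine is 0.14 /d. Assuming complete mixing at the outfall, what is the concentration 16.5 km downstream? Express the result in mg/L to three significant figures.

0.0133 mg/L

3460 L/s = 3.46 m³/s.
1.3 µg/L = 0.0013 mg/L.
After complete mixing, C₀ = (3.46·0.251 + 64.8·0.0013) / 68.26 = 0.01396 mg/L.
Travel time t = 1.65e+04 m / 0.57 m/s = 2.895e+04 s = 0.335 d.
C = 0.01396·exp(−0.14·0.335) = 0.01396·0.9542 = 0.01332 mg/L.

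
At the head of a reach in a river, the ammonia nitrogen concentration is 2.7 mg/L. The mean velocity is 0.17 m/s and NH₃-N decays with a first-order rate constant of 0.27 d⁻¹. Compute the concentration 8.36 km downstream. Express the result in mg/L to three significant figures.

Travel time t = 8.36 km / 0.17 m/s = 8360/0.17 = 4.918e+04 s = 0.5692 d.
First-order decay: C = 2.7·exp(−0.27·0.5692) = 2.7·0.8575 = 2.315 mg/L.

2.32 mg/L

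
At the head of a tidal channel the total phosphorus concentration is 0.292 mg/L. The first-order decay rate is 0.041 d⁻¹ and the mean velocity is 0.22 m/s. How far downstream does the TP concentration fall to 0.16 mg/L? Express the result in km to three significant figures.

From C = C₀·e^(−kt), t = ln(C₀/C)/k = ln(0.292/0.16)/0.041 = 0.6016/0.041 = 14.67 d.
Distance = v·t = 0.22 m/s × 1.268e+06 s = 2.789e+05 m = 278.9 km.

279 km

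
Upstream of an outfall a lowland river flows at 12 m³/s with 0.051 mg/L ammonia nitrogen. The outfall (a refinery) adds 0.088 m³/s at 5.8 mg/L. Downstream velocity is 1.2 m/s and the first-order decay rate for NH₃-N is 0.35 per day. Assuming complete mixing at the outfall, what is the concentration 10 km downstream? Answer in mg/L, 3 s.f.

After complete mixing, C₀ = (0.088·5.8 + 12·0.051) / 12.09 = 0.09285 mg/L.
Travel time t = 1e+04 m / 1.2 m/s = 8333 s = 0.09645 d.
C = 0.09285·exp(−0.35·0.09645) = 0.09285·0.9668 = 0.08977 mg/L.

0.0898 mg/L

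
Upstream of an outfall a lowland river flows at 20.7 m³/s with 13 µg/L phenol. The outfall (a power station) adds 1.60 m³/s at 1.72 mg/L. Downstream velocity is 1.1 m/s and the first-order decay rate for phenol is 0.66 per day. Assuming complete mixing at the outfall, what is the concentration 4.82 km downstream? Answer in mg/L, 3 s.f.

13 µg/L = 0.013 mg/L.
After complete mixing, C₀ = (1.6·1.72 + 20.7·0.013) / 22.3 = 0.1355 mg/L.
Travel time t = 4820 m / 1.1 m/s = 4382 s = 0.05072 d.
C = 0.1355·exp(−0.66·0.05072) = 0.1355·0.9671 = 0.131 mg/L.

0.131 mg/L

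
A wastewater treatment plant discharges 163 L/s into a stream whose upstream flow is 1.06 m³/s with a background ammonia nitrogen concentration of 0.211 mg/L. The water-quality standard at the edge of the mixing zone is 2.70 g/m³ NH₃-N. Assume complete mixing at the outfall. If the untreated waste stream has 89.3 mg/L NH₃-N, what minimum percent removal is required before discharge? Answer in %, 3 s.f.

78.9 %

163 L/s = 0.163 m³/s.
Mass balance: 2.7·1.223 = 0.163·Cₑ + 1.06·0.211.
Cₑ = (3.302 − 0.2237) / 0.163 = 18.89 mg/L.
Required removal = 1 − 18.89/89.3 = 78.85 %.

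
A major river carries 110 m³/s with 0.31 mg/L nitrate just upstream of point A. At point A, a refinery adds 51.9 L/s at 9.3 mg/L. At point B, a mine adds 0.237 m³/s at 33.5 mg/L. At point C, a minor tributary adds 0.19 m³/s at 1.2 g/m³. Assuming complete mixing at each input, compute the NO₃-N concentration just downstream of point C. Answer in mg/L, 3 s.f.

51.9 L/s = 0.0519 m³/s.
After input A: C = (110·0.31 + 0.0519·9.3) / 110.1 = 0.3142 mg/L.
After input B: C = (110.1·0.3142 + 0.237·33.5) / 110.3 = 0.3856 mg/L.
After input C: C = (110.3·0.3856 + 0.19·1.2) / 110.5 = 0.387 mg/L.

0.387 mg/L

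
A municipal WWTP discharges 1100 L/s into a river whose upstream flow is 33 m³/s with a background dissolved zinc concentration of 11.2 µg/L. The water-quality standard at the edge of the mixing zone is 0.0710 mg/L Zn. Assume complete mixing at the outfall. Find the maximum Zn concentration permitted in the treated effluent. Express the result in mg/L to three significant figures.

1100 L/s = 1.1 m³/s.
11.2 µg/L = 0.0112 mg/L.
Mass balance: 0.071·34.1 = 1.1·Cₑ + 33·0.0112.
Cₑ = (2.421 − 0.3696) / 1.1 = 1.865 mg/L.

1.86 mg/L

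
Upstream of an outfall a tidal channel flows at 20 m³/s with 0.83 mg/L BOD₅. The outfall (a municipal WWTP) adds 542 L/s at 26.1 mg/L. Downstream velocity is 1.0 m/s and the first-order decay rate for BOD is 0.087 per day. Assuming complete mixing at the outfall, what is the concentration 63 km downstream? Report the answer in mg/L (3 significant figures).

542 L/s = 0.542 m³/s.
After complete mixing, C₀ = (0.542·26.1 + 20·0.83) / 20.54 = 1.497 mg/L.
Travel time t = 6.3e+04 m / 1.0 m/s = 6.3e+04 s = 0.7292 d.
C = 1.497·exp(−0.087·0.7292) = 1.497·0.9385 = 1.405 mg/L.

1.40 mg/L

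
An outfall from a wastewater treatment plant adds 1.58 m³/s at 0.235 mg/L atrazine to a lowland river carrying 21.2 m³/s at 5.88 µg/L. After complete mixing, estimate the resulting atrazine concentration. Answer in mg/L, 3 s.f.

0.0218 mg/L

5.88 µg/L = 0.00588 mg/L.
Conservation of mass across the mixing zone: C = (1.58·0.235 + 21.2·0.00588) / (1.58 + 21.2) = 0.496/22.78 = 0.02177 mg/L.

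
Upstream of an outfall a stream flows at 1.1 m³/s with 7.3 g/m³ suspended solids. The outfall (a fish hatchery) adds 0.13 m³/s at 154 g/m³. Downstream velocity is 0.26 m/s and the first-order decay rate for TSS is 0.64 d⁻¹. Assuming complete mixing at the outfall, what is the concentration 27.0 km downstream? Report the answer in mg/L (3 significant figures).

After complete mixing, C₀ = (0.13·154 + 1.1·7.3) / 1.23 = 22.8 mg/L.
Travel time t = 2.7e+04 m / 0.26 m/s = 1.038e+05 s = 1.202 d.
C = 22.8·exp(−0.64·1.202) = 22.8·0.4634 = 10.57 mg/L.

10.6 mg/L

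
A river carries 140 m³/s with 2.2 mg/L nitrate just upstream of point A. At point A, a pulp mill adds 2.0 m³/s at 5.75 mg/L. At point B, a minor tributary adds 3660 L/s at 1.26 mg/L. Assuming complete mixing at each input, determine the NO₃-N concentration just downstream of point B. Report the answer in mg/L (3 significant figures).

2.23 mg/L

After input A: C = (140·2.2 + 2·5.75) / 142 = 2.25 mg/L.
3660 L/s = 3.66 m³/s.
After input B: C = (142·2.25 + 3.66·1.26) / 145.7 = 2.225 mg/L.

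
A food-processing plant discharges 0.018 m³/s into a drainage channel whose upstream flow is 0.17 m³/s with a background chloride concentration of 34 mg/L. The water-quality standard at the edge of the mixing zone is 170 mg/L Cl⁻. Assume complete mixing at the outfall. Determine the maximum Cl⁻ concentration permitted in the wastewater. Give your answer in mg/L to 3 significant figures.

Mass balance: 170·0.188 = 0.018·Cₑ + 0.17·34.
Cₑ = (31.96 − 5.78) / 0.018 = 1454 mg/L.

1450 mg/L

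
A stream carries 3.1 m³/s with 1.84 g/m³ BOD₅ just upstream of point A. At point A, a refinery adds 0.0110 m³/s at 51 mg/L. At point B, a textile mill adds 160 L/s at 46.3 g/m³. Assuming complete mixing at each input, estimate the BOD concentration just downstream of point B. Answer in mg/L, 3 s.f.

After input A: C = (3.1·1.84 + 0.011·51) / 3.111 = 2.014 mg/L.
160 L/s = 0.16 m³/s.
After input B: C = (3.111·2.014 + 0.16·46.3) / 3.271 = 4.18 mg/L.

4.18 mg/L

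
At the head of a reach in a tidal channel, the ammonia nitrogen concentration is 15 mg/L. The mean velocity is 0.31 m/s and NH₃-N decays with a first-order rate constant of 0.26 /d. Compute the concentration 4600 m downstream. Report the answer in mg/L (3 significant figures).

14.3 mg/L

Travel time t = 4600 m / 0.31 m/s = 4600/0.31 = 1.484e+04 s = 0.1717 d.
First-order decay: C = 15·exp(−0.26·0.1717) = 15·0.9563 = 14.34 mg/L.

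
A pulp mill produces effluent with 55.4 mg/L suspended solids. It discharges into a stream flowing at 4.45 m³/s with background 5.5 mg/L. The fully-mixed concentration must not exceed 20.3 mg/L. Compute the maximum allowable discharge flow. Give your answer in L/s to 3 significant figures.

1880 L/s

Mass balance at complete mixing: C_std·(Q_w + Q_r) = Q_w·C_e + Q_r·C_b.
Rearranging, Q_w = Q_r·(C_std − C_b)/(C_e − C_std) = 4.45·(20.3 − 5.5) / (55.4 − 20.3) = 1.876 m³/s.
= 1876 L/s.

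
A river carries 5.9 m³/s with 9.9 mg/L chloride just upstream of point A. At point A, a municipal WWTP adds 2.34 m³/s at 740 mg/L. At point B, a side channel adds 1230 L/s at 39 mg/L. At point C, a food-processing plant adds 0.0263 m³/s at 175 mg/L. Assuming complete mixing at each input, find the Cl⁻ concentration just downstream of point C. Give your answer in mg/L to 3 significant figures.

After input A: C = (5.9·9.9 + 2.34·740) / 8.24 = 217.2 mg/L.
1230 L/s = 1.23 m³/s.
After input B: C = (8.24·217.2 + 1.23·39) / 9.47 = 194.1 mg/L.
After input C: C = (9.47·194.1 + 0.0263·175) / 9.496 = 194 mg/L.

194 mg/L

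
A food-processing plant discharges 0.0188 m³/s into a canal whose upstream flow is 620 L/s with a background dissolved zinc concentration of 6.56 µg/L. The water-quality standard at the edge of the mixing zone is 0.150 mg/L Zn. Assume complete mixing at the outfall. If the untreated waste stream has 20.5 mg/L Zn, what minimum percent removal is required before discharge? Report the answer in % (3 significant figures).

620 L/s = 0.62 m³/s.
6.56 µg/L = 0.00656 mg/L.
Mass balance: 0.15·0.6388 = 0.0188·Cₑ + 0.62·0.00656.
Cₑ = (0.09582 − 0.004067) / 0.0188 = 4.88 mg/L.
Required removal = 1 − 4.88/20.5 = 76.19 %.

76.2 %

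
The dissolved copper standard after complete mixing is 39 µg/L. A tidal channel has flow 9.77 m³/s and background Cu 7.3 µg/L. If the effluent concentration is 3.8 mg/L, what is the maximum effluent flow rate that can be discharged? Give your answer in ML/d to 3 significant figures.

7.11 ML/d

7.3 µg/L = 0.0073 mg/L.
39 µg/L = 0.039 mg/L.
Mass balance at complete mixing: C_std·(Q_w + Q_r) = Q_w·C_e + Q_r·C_b.
Rearranging, Q_w = Q_r·(C_std − C_b)/(C_e − C_std) = 9.77·(0.039 − 0.0073) / (3.8 − 0.039) = 0.08235 m³/s.
= 7.115 ML/d.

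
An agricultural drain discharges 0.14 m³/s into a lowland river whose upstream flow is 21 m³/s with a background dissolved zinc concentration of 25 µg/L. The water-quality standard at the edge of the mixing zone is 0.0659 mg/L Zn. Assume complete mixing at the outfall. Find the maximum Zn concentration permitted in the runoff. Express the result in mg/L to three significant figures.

25 µg/L = 0.025 mg/L.
Mass balance: 0.0659·21.14 = 0.14·Cₑ + 21·0.025.
Cₑ = (1.393 − 0.525) / 0.14 = 6.201 mg/L.

6.20 mg/L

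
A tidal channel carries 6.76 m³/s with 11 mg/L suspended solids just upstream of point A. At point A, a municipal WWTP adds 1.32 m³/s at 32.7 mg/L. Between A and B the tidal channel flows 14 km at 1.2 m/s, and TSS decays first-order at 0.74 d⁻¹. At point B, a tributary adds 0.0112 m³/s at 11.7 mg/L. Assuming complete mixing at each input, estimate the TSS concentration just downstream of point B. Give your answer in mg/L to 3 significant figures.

13.2 mg/L

After input A: C = (6.76·11 + 1.32·32.7) / 8.08 = 14.55 mg/L.
Over the 14 km reach to input B (t = 1.167e+04 s = 0.135 d), decay gives C = 14.55·exp(−0.74·0.135) = 13.16 mg/L.
After input B: C = (8.08·13.16 + 0.0112·11.7) / 8.091 = 13.16 mg/L.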